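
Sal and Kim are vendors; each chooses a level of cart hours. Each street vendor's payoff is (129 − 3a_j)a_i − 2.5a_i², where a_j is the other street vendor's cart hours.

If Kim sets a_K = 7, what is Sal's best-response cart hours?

21.6

Sal's payoff is (129 − 3a_K)a_S − 2.5a_S².
∂π/∂a_S = 129 − 3a_K − 5a_S = 0, so a_S = 25.8 − 0.6a_K.
At a_K = 7: a_S = 25.8 − 0.6·7 = 21.6.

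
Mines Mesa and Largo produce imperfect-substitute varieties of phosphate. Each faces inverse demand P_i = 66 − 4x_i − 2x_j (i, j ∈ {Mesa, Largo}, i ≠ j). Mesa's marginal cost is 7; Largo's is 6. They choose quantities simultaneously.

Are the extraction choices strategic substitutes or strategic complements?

Mine Mesa's profit: π = x_{Mesa}(66 − 4x_{Mesa} − 2x_{Largo}) − 7x_{Mesa}.
∂π/∂x_{Mesa} = 59 − 8x_{Mesa} − 2x_{Largo} = 0 ⇒ x_{Mesa} = 7.375 − 0.25x_{Largo}.
The best-response slope dx_{Mesa}/dx_{Largo} = −0.25 < 0: the reaction function is downward-sloping, so the choices are strategic substitutes.

strategic substitutes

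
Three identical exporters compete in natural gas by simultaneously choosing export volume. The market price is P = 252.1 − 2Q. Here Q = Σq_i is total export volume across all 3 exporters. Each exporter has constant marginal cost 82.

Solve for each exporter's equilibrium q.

21.2625

A representative exporter's profit is π_i = q_i(252.1 − 2Q) − 82q_i, with Q = q_i + Σ_{j≠i} q_j.
First-order condition: 170.1 − 4q_i − 2Σ_{j≠i} q_j = 0.
In a symmetric equilibrium every exporter chooses the same q, so Σ_{j≠i} q_j = 2q. The condition becomes 170.1 − 8q = 0, giving q = 170.1/8 = 21.2625.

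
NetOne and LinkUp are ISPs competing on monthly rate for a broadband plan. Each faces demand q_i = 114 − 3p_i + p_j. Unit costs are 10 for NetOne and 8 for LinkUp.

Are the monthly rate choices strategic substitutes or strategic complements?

strategic complements

NetOne's profit: π = (p_{NetOne} − 10)(114 − 3p_{NetOne} + p_{LinkUp}).
∂π/∂p_{NetOne} = 144 − 6p_{NetOne} + p_{LinkUp} = 0 ⇒ p_{NetOne} = 24 + (1/6)p_{LinkUp}.
The best-response slope dp_{NetOne}/dp_{LinkUp} = 1/6 > 0: the reaction function is upward-sloping, so the choices are strategic complements.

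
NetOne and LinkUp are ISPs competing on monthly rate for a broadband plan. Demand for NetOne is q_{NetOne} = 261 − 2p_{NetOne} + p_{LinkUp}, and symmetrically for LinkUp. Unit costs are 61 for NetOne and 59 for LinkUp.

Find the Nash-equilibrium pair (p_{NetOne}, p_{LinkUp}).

127.4, 126.6

NetOne's profit: π = (p_{NetOne} − 61)(261 − 2p_{NetOne} + p_{LinkUp}).
∂π/∂p_{NetOne} = 383 − 4p_{NetOne} + p_{LinkUp} = 0 ⇒ p_{NetOne} = 95.75 + 0.25p_{LinkUp}.
Similarly p_{LinkUp} = 94.75 + 0.25p_{NetOne}.
Substituting the second reaction function into the first: p_{NetOne} = 95.75 + 0.25(94.75 + 0.25p_{NetOne}), which gives 0.9375p_{NetOne} = 119.4375 ⇒ p_{NetOne} = 127.4.
Then p_{LinkUp} = 94.75 + 0.25·127.4 = 126.6.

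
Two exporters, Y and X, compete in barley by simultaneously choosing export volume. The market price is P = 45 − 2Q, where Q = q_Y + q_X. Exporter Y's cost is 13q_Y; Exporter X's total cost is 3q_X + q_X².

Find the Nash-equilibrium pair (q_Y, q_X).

5.4, 5.2

Exporter Y's profit: π = q_Y(45 − 2(q_Y + q_X)) − 13q_Y.
∂π/∂q_Y = 32 − 4q_Y − 2q_X = 0, so q_Y = 8 − 0.5q_X.
For X: ∂π/∂q_X = 42 − 6q_X − 2q_Y = 0 ⇒ q_X = 7 − (1/3)q_Y.
Solving the two reaction functions simultaneously: (1 − (−0.5)(−1/3))q_Y = 8 − 0.5·7, so (5/6)q_Y = 4.5 and q_Y = 5.4.
Then q_X = 7 − (1/3)·5.4 = 5.2.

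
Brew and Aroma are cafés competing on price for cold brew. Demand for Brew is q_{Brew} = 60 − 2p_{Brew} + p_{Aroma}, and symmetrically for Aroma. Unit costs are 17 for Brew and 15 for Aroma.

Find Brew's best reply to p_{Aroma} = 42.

34

Brew's profit: π = (p_{Brew} − 17)(60 − 2p_{Brew} + p_{Aroma}).
∂π/∂p_{Brew} = 94 − 4p_{Brew} + p_{Aroma} = 0 ⇒ p_{Brew} = 23.5 + 0.25p_{Aroma}.
At p_{Aroma} = 42: p_{Brew} = 23.5 + 0.25·42 = 34.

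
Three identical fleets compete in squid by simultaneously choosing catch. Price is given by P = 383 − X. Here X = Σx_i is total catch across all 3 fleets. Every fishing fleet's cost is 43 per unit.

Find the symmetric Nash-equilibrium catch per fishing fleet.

85

A representative fishing fleet's profit is π_i = x_i(383 − X) − 43x_i, with X = x_i + Σ_{j≠i} x_j.
First-order condition: 340 − 2x_i − Σ_{j≠i} x_j = 0.
With identical fishing fleets, set every x_j = x: then 340 − 2x − 2x = 0, i.e. x = 340/4 = 85.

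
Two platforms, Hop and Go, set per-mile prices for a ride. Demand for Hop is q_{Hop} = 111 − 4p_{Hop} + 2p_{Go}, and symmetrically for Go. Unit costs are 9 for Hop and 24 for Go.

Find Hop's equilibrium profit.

Hop's profit: π = (p_{Hop} − 9)(111 − 4p_{Hop} + 2p_{Go}).
∂π/∂p_{Hop} = 147 − 8p_{Hop} + 2p_{Go} = 0 ⇒ p_{Hop} = 18.375 + 0.25p_{Go}.
Similarly p_{Go} = 25.875 + 0.25p_{Hop}.
Substituting the second reaction function into the first: p_{Hop} = 18.375 + 0.25(25.875 + 0.25p_{Hop}), which gives 0.9375p_{Hop} = 795/32 ⇒ p_{Hop} = 26.5.
Then p_{Go} = 25.875 + 0.25·26.5 = 32.5.
q_{Hop} = 111 − 4·26.5 + 2·32.5 = 70.
Profit = (26.5 − 9)·70 = 1225.

1225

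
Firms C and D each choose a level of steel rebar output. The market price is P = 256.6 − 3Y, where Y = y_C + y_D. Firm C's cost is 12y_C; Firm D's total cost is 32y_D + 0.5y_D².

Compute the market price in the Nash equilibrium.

106.4

Firm C's profit: π = y_C(256.6 − 3(y_C + y_D)) − 12y_C.
∂π/∂y_C = 244.6 − 6y_C − 3y_D = 0, so y_C = 1223/30 − 0.5y_D.
For D: ∂π/∂y_D = 224.6 − 7y_D − 3y_C = 0 ⇒ y_D = 1123/35 − (3/7)y_C.
Substituting the second reaction function into the first: y_C = 1223/30 − 0.5(1123/35 − (3/7)y_C), which gives (11/14)y_C = 2596/105 ⇒ y_C = 472/15.
Then y_D = 1123/35 − (3/7)·(472/15) = 18.6.
Equilibrium price: P = 256.6 − 3·(751/15) = 106.4.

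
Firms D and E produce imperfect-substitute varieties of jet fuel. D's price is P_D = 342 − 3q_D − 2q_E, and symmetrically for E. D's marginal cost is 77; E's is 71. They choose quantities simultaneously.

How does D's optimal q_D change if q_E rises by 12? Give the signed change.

-4

Firm D's profit: π = q_D(342 − 3q_D − 2q_E) − 77q_D.
∂π/∂q_D = 265 − 6q_D − 2q_E = 0 ⇒ q_D = 265/6 − (1/3)q_E.
The reaction-function slope is −1/3, so a 12-unit rise in q_E moves q_D by −1/3 × 12 = −4. D's best response falls — the actions are strategic substitutes.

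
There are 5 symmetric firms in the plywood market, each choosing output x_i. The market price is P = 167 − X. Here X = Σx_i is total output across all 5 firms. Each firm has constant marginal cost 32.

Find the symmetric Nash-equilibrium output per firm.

A representative firm's profit is π_i = x_i(167 − X) − 32x_i, with X = x_i + Σ_{j≠i} x_j.
First-order condition: 135 − 2x_i − Σ_{j≠i} x_j = 0.
In a symmetric equilibrium every firm chooses the same x, so Σ_{j≠i} x_j = 4x. The condition becomes 135 − 6x = 0, giving x = 135/6 = 22.5.

22.5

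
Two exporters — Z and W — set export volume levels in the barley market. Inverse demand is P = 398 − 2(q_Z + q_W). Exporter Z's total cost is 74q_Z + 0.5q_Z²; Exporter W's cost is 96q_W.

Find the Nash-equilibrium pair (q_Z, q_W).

Exporter Z's profit: π = q_Z(398 − 2(q_Z + q_W)) − 74q_Z − 0.5q_Z².
∂π/∂q_Z = 324 − 5q_Z − 2q_W = 0, so q_Z = 64.8 − 0.4q_W.
For W: ∂π/∂q_W = 302 − 4q_W − 2q_Z = 0 ⇒ q_W = 75.5 − 0.5q_Z.
Plugging q_W into Z's best response: q_Z = 64.8 − 0.4(75.5 − 0.5q_Z) ⇒ 0.8q_Z = 34.6, so q_Z = 43.25.
Then q_W = 75.5 − 0.5·43.25 = 53.875.

43.25, 53.875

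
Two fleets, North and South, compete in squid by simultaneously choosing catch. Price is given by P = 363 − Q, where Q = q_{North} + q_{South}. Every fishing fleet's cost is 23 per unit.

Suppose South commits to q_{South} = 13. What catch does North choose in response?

Fishing fleet North's profit: π = q_{North}(363 − (q_{North} + q_{South})) − 23q_{North}.
∂π/∂q_{North} = 340 − 2q_{North} − q_{South} = 0, so q_{North} = 170 − 0.5q_{South}.
At q_{South} = 13: q_{North} = 170 − 0.5·13 = 163.5.

163.5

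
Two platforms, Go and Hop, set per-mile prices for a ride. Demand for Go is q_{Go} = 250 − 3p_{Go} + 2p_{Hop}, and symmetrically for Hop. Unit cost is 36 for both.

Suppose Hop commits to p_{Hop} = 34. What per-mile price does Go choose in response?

71

Go's profit: π = (p_{Go} − 36)(250 − 3p_{Go} + 2p_{Hop}).
∂π/∂p_{Go} = 358 − 6p_{Go} + 2p_{Hop} = 0 ⇒ p_{Go} = 179/3 + (1/3)p_{Hop}.
At p_{Hop} = 34: p_{Go} = 179/3 + (1/3)·34 = 71.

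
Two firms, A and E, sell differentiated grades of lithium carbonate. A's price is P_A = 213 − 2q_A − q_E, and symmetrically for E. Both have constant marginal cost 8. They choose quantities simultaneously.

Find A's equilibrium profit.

Firm A's profit: π = q_A(213 − 2q_A − q_E) − 8q_A.
∂π/∂q_A = 205 − 4q_A − q_E = 0 ⇒ q_A = 51.25 − 0.25q_E.
Setting q_A = q_E in the reaction function: q_A = 51.25 − 0.25q_A, so q_A = 51.25 / 1.25 = 41.
P_A = 213 − 2·41 − 41 = 90.
Profit = (90 − 8)·41 = 3362.

3362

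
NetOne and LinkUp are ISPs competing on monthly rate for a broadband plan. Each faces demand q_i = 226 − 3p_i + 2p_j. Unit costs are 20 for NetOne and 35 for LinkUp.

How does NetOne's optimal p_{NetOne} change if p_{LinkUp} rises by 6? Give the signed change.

NetOne's profit: π = (p_{NetOne} − 20)(226 − 3p_{NetOne} + 2p_{LinkUp}).
∂π/∂p_{NetOne} = 286 − 6p_{NetOne} + 2p_{LinkUp} = 0 ⇒ p_{NetOne} = 143/3 + (1/3)p_{LinkUp}.
The reaction-function slope is 1/3, so a 6-unit rise in p_{LinkUp} moves p_{NetOne} by 1/3 × 6 = 2. NetOne's best response rises — the actions are strategic complements.

2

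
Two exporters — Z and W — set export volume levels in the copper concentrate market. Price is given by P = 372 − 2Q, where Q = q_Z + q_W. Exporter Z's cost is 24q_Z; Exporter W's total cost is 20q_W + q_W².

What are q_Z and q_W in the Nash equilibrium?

Exporter Z's profit: π = q_Z(372 − 2(q_Z + q_W)) − 24q_Z.
∂π/∂q_Z = 348 − 4q_Z − 2q_W = 0, so q_Z = 87 − 0.5q_W.
For W: ∂π/∂q_W = 352 − 6q_W − 2q_Z = 0 ⇒ q_W = 176/3 − (1/3)q_Z.
Substituting the second reaction function into the first: q_Z = 87 − 0.5(176/3 − (1/3)q_Z), which gives (5/6)q_Z = 173/3 ⇒ q_Z = 69.2.
Then q_W = 176/3 − (1/3)·69.2 = 35.6.

69.2, 35.6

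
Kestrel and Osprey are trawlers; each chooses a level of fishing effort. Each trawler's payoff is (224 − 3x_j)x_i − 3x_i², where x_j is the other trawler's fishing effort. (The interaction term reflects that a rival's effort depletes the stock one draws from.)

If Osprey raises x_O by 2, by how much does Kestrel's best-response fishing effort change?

-1

Kestrel's payoff is (224 − 3x_O)x_K − 3x_K².
∂π/∂x_K = 224 − 3x_O − 6x_K = 0, so x_K = 112/3 − 0.5x_O.
The reaction-function slope is −0.5, so a 2-unit rise in x_O moves x_K by −0.5 × 2 = −1. Kestrel's best response falls — the actions are strategic substitutes.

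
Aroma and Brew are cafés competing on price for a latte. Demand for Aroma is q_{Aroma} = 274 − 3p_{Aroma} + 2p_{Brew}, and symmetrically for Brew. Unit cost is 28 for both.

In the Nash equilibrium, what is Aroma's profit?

Aroma's profit: π = (p_{Aroma} − 28)(274 − 3p_{Aroma} + 2p_{Brew}).
∂π/∂p_{Aroma} = 358 − 6p_{Aroma} + 2p_{Brew} = 0 ⇒ p_{Aroma} = 179/3 + (1/3)p_{Brew}.
The game is symmetric, so in equilibrium p_{Brew} = p_{Aroma}: the reaction function gives (2/3)p_{Aroma} = 179/3, hence p_{Aroma} = 89.5.
q_{Aroma} = 274 − 3·89.5 + 2·89.5 = 184.5.
Profit = (89.5 − 28)·184.5 = 11346.75.

11346.75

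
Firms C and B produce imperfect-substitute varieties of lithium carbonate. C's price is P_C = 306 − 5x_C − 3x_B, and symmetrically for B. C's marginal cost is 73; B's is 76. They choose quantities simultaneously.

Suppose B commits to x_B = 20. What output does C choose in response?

17.3

Firm C's profit: π = x_C(306 − 5x_C − 3x_B) − 73x_C.
∂π/∂x_C = 233 − 10x_C − 3x_B = 0 ⇒ x_C = 23.3 − 0.3x_B.
At x_B = 20: x_C = 23.3 − 0.3·20 = 17.3.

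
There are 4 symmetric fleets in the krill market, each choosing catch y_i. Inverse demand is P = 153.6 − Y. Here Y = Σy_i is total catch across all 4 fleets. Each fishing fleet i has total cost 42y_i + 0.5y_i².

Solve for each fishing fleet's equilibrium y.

A representative fishing fleet's profit is π_i = y_i(153.6 − Y) − 42y_i − 0.5y_i², with Y = y_i + Σ_{j≠i} y_j.
First-order condition: 111.6 − 3y_i − Σ_{j≠i} y_j = 0.
With identical fishing fleets, set every y_j = y: then 111.6 − 3y − 3y = 0, i.e. y = 111.6/6 = 18.6.

18.6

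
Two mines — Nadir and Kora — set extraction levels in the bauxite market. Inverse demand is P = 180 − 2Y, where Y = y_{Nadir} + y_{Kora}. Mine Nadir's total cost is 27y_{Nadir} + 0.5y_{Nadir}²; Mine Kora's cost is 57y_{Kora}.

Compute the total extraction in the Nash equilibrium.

42.1875

Mine Nadir's profit: π = y_{Nadir}(180 − 2(y_{Nadir} + y_{Kora})) − 27y_{Nadir} − 0.5y_{Nadir}².
∂π/∂y_{Nadir} = 153 − 5y_{Nadir} − 2y_{Kora} = 0, so y_{Nadir} = 30.6 − 0.4y_{Kora}.
For Kora: ∂π/∂y_{Kora} = 123 − 4y_{Kora} − 2y_{Nadir} = 0 ⇒ y_{Kora} = 30.75 − 0.5y_{Nadir}.
Plugging y_{Kora} into Nadir's best response: y_{Nadir} = 30.6 − 0.4(30.75 − 0.5y_{Nadir}) ⇒ 0.8y_{Nadir} = 18.3, so y_{Nadir} = 22.875.
Then y_{Kora} = 30.75 − 0.5·22.875 = 19.3125.
Total extraction: 22.875 + 19.3125 = 42.1875.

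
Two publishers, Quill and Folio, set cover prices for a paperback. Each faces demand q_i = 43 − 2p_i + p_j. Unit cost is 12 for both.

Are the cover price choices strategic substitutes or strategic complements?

Quill's profit: π = (p_{Quill} − 12)(43 − 2p_{Quill} + p_{Folio}).
∂π/∂p_{Quill} = 67 − 4p_{Quill} + p_{Folio} = 0 ⇒ p_{Quill} = 16.75 + 0.25p_{Folio}.
The best-response slope dp_{Quill}/dp_{Folio} = 0.25 > 0: the reaction function is upward-sloping, so the choices are strategic complements.

strategic complements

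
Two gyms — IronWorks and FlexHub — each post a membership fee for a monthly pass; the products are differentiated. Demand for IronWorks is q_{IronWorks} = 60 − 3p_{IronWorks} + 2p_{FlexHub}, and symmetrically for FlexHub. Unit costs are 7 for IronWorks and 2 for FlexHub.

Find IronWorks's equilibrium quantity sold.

IronWorks's profit: π = (p_{IronWorks} − 7)(60 − 3p_{IronWorks} + 2p_{FlexHub}).
∂π/∂p_{IronWorks} = 81 − 6p_{IronWorks} + 2p_{FlexHub} = 0 ⇒ p_{IronWorks} = 13.5 + (1/3)p_{FlexHub}.
Similarly p_{FlexHub} = 11 + (1/3)p_{IronWorks}.
Solving the two reaction functions simultaneously: (1 − (1/3)(1/3))p_{IronWorks} = 13.5 + (1/3)·11, so (8/9)p_{IronWorks} = 103/6 and p_{IronWorks} = 19.3125.
Then p_{FlexHub} = 11 + (1/3)·19.3125 = 17.4375.
q_{IronWorks} = 60 − 3·19.3125 + 2·17.4375 = 36.9375.

36.9375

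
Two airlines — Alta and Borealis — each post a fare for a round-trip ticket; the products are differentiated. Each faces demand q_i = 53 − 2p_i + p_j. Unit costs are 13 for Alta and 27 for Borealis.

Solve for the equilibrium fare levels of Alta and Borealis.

Alta's profit: π = (p_{Alta} − 13)(53 − 2p_{Alta} + p_{Borealis}).
∂π/∂p_{Alta} = 79 − 4p_{Alta} + p_{Borealis} = 0 ⇒ p_{Alta} = 19.75 + 0.25p_{Borealis}.
Similarly p_{Borealis} = 26.75 + 0.25p_{Alta}.
Solving the two reaction functions simultaneously: (1 − (0.25)(0.25))p_{Alta} = 19.75 + 0.25·26.75, so 0.9375p_{Alta} = 26.4375 and p_{Alta} = 28.2.
Then p_{Borealis} = 26.75 + 0.25·28.2 = 33.8.

28.2, 33.8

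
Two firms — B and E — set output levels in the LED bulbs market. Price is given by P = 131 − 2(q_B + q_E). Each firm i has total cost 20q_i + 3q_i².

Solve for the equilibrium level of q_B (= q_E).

Firm B's profit: π = q_B(131 − 2(q_B + q_E)) − 20q_B − 3q_B².
∂π/∂q_B = 111 − 10q_B − 2q_E = 0, so q_B = 11.1 − 0.2q_E.
Setting q_B = q_E in the reaction function: q_B = 11.1 − 0.2q_B, so q_B = 11.1 / 1.2 = 9.25.

9.25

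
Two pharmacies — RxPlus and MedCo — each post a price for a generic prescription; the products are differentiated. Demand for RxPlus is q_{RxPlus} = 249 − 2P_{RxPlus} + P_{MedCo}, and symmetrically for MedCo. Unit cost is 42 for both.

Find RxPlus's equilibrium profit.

RxPlus's profit: π = (P_{RxPlus} − 42)(249 − 2P_{RxPlus} + P_{MedCo}).
∂π/∂P_{RxPlus} = 333 − 4P_{RxPlus} + P_{MedCo} = 0 ⇒ P_{RxPlus} = 83.25 + 0.25P_{MedCo}.
Setting P_{RxPlus} = P_{MedCo} in the reaction function: P_{RxPlus} = 83.25 + 0.25P_{RxPlus}, so P_{RxPlus} = 83.25 / 0.75 = 111.
q_{RxPlus} = 249 − 2·111 + 111 = 138.
Profit = (111 − 42)·138 = 9522.

9522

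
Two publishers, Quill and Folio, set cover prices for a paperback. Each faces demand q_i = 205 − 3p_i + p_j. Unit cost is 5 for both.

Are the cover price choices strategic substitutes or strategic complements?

strategic complements

Quill's profit: π = (p_{Quill} − 5)(205 − 3p_{Quill} + p_{Folio}).
∂π/∂p_{Quill} = 220 − 6p_{Quill} + p_{Folio} = 0 ⇒ p_{Quill} = 110/3 + (1/6)p_{Folio}.
The best-response slope dp_{Quill}/dp_{Folio} = 1/6 > 0: the reaction function is upward-sloping, so the choices are strategic complements.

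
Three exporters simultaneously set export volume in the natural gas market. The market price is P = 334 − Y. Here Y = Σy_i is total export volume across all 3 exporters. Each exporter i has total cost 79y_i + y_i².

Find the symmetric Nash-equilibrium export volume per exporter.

A representative exporter's profit is π_i = y_i(334 − Y) − 79y_i − y_i², with Y = y_i + Σ_{j≠i} y_j.
First-order condition: 255 − 4y_i − Σ_{j≠i} y_j = 0.
Imposing symmetry (y_j = y for all j) turns Σ_{j≠i} y_j into 2y, so 255 = 6y and y = 42.5.

42.5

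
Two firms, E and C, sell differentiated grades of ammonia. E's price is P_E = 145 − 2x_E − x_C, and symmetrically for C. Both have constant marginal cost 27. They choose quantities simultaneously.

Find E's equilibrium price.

Firm E's profit: π = x_E(145 − 2x_E − x_C) − 27x_E.
∂π/∂x_E = 118 − 4x_E − x_C = 0 ⇒ x_E = 29.5 − 0.25x_C.
By symmetry x_C = x_E; substituting into the reaction function, 1.25x_E = 29.5 and x_E = 23.6.
P_E = 145 − 2·23.6 − 23.6 = 74.2.

74.2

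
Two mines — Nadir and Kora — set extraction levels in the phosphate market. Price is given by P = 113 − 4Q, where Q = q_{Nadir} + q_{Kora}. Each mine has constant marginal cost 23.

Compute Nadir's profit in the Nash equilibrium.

225

Mine Nadir's profit: π = q_{Nadir}(113 − 4(q_{Nadir} + q_{Kora})) − 23q_{Nadir}.
∂π/∂q_{Nadir} = 90 − 8q_{Nadir} − 4q_{Kora} = 0, so q_{Nadir} = 11.25 − 0.5q_{Kora}.
Setting q_{Nadir} = q_{Kora} in the reaction function: q_{Nadir} = 11.25 − 0.5q_{Nadir}, so q_{Nadir} = 11.25 / 1.5 = 7.5.
Price P = 113 − 4·15 = 53.
Nadir's profit: (53 − 23)·7.5 = 225.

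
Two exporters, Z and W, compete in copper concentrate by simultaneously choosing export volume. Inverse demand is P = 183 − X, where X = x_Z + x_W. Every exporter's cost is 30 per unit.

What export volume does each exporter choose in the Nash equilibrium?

51

Exporter Z's profit: π = x_Z(183 − (x_Z + x_W)) − 30x_Z.
∂π/∂x_Z = 153 − 2x_Z − x_W = 0, so x_Z = 76.5 − 0.5x_W.
The game is symmetric, so in equilibrium x_W = x_Z: the reaction function gives 1.5x_Z = 76.5, hence x_Z = 51.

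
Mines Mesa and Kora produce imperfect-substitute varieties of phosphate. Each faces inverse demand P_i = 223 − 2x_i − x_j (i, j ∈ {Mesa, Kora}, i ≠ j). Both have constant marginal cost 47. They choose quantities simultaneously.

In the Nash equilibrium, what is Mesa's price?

Mine Mesa's profit: π = x_{Mesa}(223 − 2x_{Mesa} − x_{Kora}) − 47x_{Mesa}.
∂π/∂x_{Mesa} = 176 − 4x_{Mesa} − x_{Kora} = 0 ⇒ x_{Mesa} = 44 − 0.25x_{Kora}.
Setting x_{Mesa} = x_{Kora} in the reaction function: x_{Mesa} = 44 − 0.25x_{Mesa}, so x_{Mesa} = 44 / 1.25 = 35.2.
P_{Mesa} = 223 − 2·35.2 − 35.2 = 117.4.

117.4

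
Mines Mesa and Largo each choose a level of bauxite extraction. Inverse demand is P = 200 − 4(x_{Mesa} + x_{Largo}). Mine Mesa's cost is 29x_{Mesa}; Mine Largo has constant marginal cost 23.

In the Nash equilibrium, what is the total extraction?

29

Mine Mesa's profit: π = x_{Mesa}(200 − 4(x_{Mesa} + x_{Largo})) − 29x_{Mesa}.
∂π/∂x_{Mesa} = 171 − 8x_{Mesa} − 4x_{Largo} = 0, so x_{Mesa} = 21.375 − 0.5x_{Largo}.
By the same steps for Largo: x_{Largo} = 22.125 − 0.5x_{Mesa}.
Plugging x_{Largo} into Mesa's best response: x_{Mesa} = 21.375 − 0.5(22.125 − 0.5x_{Mesa}) ⇒ 0.75x_{Mesa} = 10.3125, so x_{Mesa} = 13.75.
Then x_{Largo} = 22.125 − 0.5·13.75 = 15.25.
Total extraction: 13.75 + 15.25 = 29.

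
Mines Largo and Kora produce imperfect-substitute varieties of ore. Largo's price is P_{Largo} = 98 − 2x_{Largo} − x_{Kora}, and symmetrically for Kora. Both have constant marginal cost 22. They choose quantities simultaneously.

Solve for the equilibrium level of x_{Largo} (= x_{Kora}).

15.2

Mine Largo's profit: π = x_{Largo}(98 − 2x_{Largo} − x_{Kora}) − 22x_{Largo}.
∂π/∂x_{Largo} = 76 − 4x_{Largo} − x_{Kora} = 0 ⇒ x_{Largo} = 19 − 0.25x_{Kora}.
By symmetry x_{Kora} = x_{Largo}; substituting into the reaction function, 1.25x_{Largo} = 19 and x_{Largo} = 15.2.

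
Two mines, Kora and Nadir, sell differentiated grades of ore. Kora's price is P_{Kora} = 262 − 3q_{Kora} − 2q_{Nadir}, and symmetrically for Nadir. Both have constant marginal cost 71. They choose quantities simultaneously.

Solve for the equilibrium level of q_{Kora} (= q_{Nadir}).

23.875

Mine Kora's profit: π = q_{Kora}(262 − 3q_{Kora} − 2q_{Nadir}) − 71q_{Kora}.
∂π/∂q_{Kora} = 191 − 6q_{Kora} − 2q_{Nadir} = 0 ⇒ q_{Kora} = 191/6 − (1/3)q_{Nadir}.
Setting q_{Kora} = q_{Nadir} in the reaction function: q_{Kora} = 191/6 − (1/3)q_{Kora}, so q_{Kora} = (191/6) / (4/3) = 23.875.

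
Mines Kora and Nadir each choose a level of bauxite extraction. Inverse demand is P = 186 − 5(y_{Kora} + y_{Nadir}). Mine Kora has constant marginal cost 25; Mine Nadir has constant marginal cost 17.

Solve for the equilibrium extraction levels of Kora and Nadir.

10.2, 11.8

Mine Kora's profit: π = y_{Kora}(186 − 5(y_{Kora} + y_{Nadir})) − 25y_{Kora}.
∂π/∂y_{Kora} = 161 − 10y_{Kora} − 5y_{Nadir} = 0, so y_{Kora} = 16.1 − 0.5y_{Nadir}.
By the same steps for Nadir: y_{Nadir} = 16.9 − 0.5y_{Kora}.
Substituting the second reaction function into the first: y_{Kora} = 16.1 − 0.5(16.9 − 0.5y_{Kora}), which gives 0.75y_{Kora} = 7.65 ⇒ y_{Kora} = 10.2.
Then y_{Nadir} = 16.9 − 0.5·10.2 = 11.8.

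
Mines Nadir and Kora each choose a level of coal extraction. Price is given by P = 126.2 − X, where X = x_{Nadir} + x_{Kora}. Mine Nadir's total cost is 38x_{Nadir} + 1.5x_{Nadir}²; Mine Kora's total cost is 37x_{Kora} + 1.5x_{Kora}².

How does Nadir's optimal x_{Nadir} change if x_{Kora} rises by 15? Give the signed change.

-3

Mine Nadir's profit: π = x_{Nadir}(126.2 − (x_{Nadir} + x_{Kora})) − 38x_{Nadir} − 1.5x_{Nadir}².
∂π/∂x_{Nadir} = 88.2 − 5x_{Nadir} − x_{Kora} = 0, so x_{Nadir} = 17.64 − 0.2x_{Kora}.
The reaction-function slope is −0.2, so a 15-unit rise in x_{Kora} moves x_{Nadir} by −0.2 × 15 = −3. Nadir's best response falls — the actions are strategic substitutes.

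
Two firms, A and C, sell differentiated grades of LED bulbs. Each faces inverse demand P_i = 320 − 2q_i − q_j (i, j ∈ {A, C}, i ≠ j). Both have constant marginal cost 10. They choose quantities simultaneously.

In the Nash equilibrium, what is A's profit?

7688

Firm A's profit: π = q_A(320 − 2q_A − q_C) − 10q_A.
∂π/∂q_A = 310 − 4q_A − q_C = 0 ⇒ q_A = 77.5 − 0.25q_C.
Setting q_A = q_C in the reaction function: q_A = 77.5 − 0.25q_A, so q_A = 77.5 / 1.25 = 62.
P_A = 320 − 2·62 − 62 = 134.
Profit = (134 − 10)·62 = 7688.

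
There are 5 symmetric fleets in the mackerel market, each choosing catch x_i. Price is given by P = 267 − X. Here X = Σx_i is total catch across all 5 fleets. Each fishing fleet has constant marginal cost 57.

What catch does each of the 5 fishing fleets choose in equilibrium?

A representative fishing fleet's profit is π_i = x_i(267 − X) − 57x_i, with X = x_i + Σ_{j≠i} x_j.
First-order condition: 210 − 2x_i − Σ_{j≠i} x_j = 0.
With identical fishing fleets, set every x_j = x: then 210 − 2x − 4x = 0, i.e. x = 210/6 = 35.

35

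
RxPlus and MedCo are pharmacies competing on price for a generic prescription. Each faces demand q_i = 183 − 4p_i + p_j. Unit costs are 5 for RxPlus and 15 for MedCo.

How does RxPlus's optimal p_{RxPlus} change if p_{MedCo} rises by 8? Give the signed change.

1

RxPlus's profit: π = (p_{RxPlus} − 5)(183 − 4p_{RxPlus} + p_{MedCo}).
∂π/∂p_{RxPlus} = 203 − 8p_{RxPlus} + p_{MedCo} = 0 ⇒ p_{RxPlus} = 25.375 + 0.125p_{MedCo}.
The reaction-function slope is 0.125, so an 8-unit rise in p_{MedCo} moves p_{RxPlus} by 0.125 × 8 = 1. RxPlus's best response rises — the actions are strategic complements.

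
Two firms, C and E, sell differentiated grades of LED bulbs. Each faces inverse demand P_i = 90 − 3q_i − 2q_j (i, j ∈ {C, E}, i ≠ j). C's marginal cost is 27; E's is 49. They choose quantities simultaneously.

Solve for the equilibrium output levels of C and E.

9.25, 3.75

Firm C's profit: π = q_C(90 − 3q_C − 2q_E) − 27q_C.
∂π/∂q_C = 63 − 6q_C − 2q_E = 0 ⇒ q_C = 10.5 − (1/3)q_E.
Similarly q_E = 41/6 − (1/3)q_C.
Solving the two reaction functions simultaneously: (1 − (−1/3)(−1/3))q_C = 10.5 − (1/3)·(41/6), so (8/9)q_C = 74/9 and q_C = 9.25.
Then q_E = 41/6 − (1/3)·9.25 = 3.75.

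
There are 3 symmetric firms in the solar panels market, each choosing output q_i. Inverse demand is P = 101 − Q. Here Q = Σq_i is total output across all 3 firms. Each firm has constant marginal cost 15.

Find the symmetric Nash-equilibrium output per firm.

A representative firm's profit is π_i = q_i(101 − Q) − 15q_i, with Q = q_i + Σ_{j≠i} q_j.
First-order condition: 86 − 2q_i − Σ_{j≠i} q_j = 0.
Imposing symmetry (q_j = q for all j) turns Σ_{j≠i} q_j into 2q, so 86 = 4q and q = 21.5.

21.5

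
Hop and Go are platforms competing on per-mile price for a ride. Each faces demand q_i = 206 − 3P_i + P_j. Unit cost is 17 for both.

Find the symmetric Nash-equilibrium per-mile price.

Hop's profit: π = (P_{Hop} − 17)(206 − 3P_{Hop} + P_{Go}).
∂π/∂P_{Hop} = 257 − 6P_{Hop} + P_{Go} = 0 ⇒ P_{Hop} = 257/6 + (1/6)P_{Go}.
Setting P_{Hop} = P_{Go} in the reaction function: P_{Hop} = 257/6 + (1/6)P_{Hop}, so P_{Hop} = (257/6) / (5/6) = 51.4.

51.4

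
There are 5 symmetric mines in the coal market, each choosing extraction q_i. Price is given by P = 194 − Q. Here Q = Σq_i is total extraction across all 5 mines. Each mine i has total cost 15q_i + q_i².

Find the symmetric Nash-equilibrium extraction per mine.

22.375

A representative mine's profit is π_i = q_i(194 − Q) − 15q_i − q_i², with Q = q_i + Σ_{j≠i} q_j.
First-order condition: 179 − 4q_i − Σ_{j≠i} q_j = 0.
With identical mines, set every q_j = q: then 179 − 4q − 4q = 0, i.e. q = 179/8 = 22.375.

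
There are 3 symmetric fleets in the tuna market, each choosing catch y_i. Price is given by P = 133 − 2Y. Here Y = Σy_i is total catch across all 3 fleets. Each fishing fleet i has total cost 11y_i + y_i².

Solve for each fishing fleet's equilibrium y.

12.2

A representative fishing fleet's profit is π_i = y_i(133 − 2Y) − 11y_i − y_i², with Y = y_i + Σ_{j≠i} y_j.
First-order condition: 122 − 6y_i − 2Σ_{j≠i} y_j = 0.
Imposing symmetry (y_j = y for all j) turns Σ_{j≠i} y_j into 2y, so 122 = 10y and y = 12.2.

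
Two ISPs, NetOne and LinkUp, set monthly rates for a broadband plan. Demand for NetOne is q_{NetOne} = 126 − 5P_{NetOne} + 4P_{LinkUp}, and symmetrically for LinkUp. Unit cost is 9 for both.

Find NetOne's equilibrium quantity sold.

97.5

NetOne's profit: π = (P_{NetOne} − 9)(126 − 5P_{NetOne} + 4P_{LinkUp}).
∂π/∂P_{NetOne} = 171 − 10P_{NetOne} + 4P_{LinkUp} = 0 ⇒ P_{NetOne} = 17.1 + 0.4P_{LinkUp}.
Setting P_{NetOne} = P_{LinkUp} in the reaction function: P_{NetOne} = 17.1 + 0.4P_{NetOne}, so P_{NetOne} = 17.1 / 0.6 = 28.5.
q_{NetOne} = 126 − 5·28.5 + 4·28.5 = 97.5.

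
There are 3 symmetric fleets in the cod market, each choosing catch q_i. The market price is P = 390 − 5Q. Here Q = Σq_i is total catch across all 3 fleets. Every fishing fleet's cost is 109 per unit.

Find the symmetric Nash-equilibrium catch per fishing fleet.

14.05

A representative fishing fleet's profit is π_i = q_i(390 − 5Q) − 109q_i, with Q = q_i + Σ_{j≠i} q_j.
First-order condition: 281 − 10q_i − 5Σ_{j≠i} q_j = 0.
Imposing symmetry (q_j = q for all j) turns Σ_{j≠i} q_j into 2q, so 281 = 20q and q = 14.05.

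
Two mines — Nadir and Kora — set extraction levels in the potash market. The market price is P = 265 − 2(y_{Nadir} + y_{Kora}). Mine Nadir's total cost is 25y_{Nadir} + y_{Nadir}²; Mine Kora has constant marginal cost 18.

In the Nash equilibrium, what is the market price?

Mine Nadir's profit: π = y_{Nadir}(265 − 2(y_{Nadir} + y_{Kora})) − 25y_{Nadir} − y_{Nadir}².
∂π/∂y_{Nadir} = 240 − 6y_{Nadir} − 2y_{Kora} = 0, so y_{Nadir} = 40 − (1/3)y_{Kora}.
For Kora: ∂π/∂y_{Kora} = 247 − 4y_{Kora} − 2y_{Nadir} = 0 ⇒ y_{Kora} = 61.75 − 0.5y_{Nadir}.
Plugging y_{Kora} into Nadir's best response: y_{Nadir} = 40 − (1/3)(61.75 − 0.5y_{Nadir}) ⇒ (5/6)y_{Nadir} = 233/12, so y_{Nadir} = 23.3.
Then y_{Kora} = 61.75 − 0.5·23.3 = 50.1.
Equilibrium price: P = 265 − 2·73.4 = 118.2.

118.2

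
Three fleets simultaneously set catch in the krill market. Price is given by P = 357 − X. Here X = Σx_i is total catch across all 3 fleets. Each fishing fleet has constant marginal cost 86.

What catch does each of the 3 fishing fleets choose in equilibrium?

A representative fishing fleet's profit is π_i = x_i(357 − X) − 86x_i, with X = x_i + Σ_{j≠i} x_j.
First-order condition: 271 − 2x_i − Σ_{j≠i} x_j = 0.
With identical fishing fleets, set every x_j = x: then 271 − 2x − 2x = 0, i.e. x = 271/4 = 67.75.

67.75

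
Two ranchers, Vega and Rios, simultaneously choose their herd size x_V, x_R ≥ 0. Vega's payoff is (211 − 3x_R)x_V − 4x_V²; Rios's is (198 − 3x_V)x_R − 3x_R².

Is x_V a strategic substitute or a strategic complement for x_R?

strategic substitutes

Expanding Vega's payoff: 211x_V − 3x_Rx_V − 4x_V².
∂π/∂x_V = 211 − 3x_R − 8x_V = 0, so x_V = 26.375 − 0.375x_R.
The best-response slope dx_V/dx_R = −0.375 < 0: the reaction function is downward-sloping, so the choices are strategic substitutes.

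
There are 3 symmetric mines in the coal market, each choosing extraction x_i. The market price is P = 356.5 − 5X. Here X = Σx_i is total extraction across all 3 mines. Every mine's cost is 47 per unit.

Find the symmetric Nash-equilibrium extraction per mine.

A representative mine's profit is π_i = x_i(356.5 − 5X) − 47x_i, with X = x_i + Σ_{j≠i} x_j.
First-order condition: 309.5 − 10x_i − 5Σ_{j≠i} x_j = 0.
Imposing symmetry (x_j = x for all j) turns Σ_{j≠i} x_j into 2x, so 309.5 = 20x and x = 15.475.

15.475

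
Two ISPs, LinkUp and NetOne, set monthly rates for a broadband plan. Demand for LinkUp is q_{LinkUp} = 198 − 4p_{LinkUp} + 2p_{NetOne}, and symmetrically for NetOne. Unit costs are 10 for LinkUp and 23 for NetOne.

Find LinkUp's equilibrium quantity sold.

LinkUp's profit: π = (p_{LinkUp} − 10)(198 − 4p_{LinkUp} + 2p_{NetOne}).
∂π/∂p_{LinkUp} = 238 − 8p_{LinkUp} + 2p_{NetOne} = 0 ⇒ p_{LinkUp} = 29.75 + 0.25p_{NetOne}.
Similarly p_{NetOne} = 36.25 + 0.25p_{LinkUp}.
Plugging p_{NetOne} into LinkUp's best response: p_{LinkUp} = 29.75 + 0.25(36.25 + 0.25p_{LinkUp}) ⇒ 0.9375p_{LinkUp} = 38.8125, so p_{LinkUp} = 41.4.
Then p_{NetOne} = 36.25 + 0.25·41.4 = 46.6.
q_{LinkUp} = 198 − 4·41.4 + 2·46.6 = 125.6.

125.6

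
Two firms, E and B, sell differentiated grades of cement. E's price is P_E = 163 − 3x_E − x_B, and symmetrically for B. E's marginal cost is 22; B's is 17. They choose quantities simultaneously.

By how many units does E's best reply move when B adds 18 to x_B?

Firm E's profit: π = x_E(163 − 3x_E − x_B) − 22x_E.
∂π/∂x_E = 141 − 6x_E − x_B = 0 ⇒ x_E = 23.5 − (1/6)x_B.
The reaction-function slope is −1/6, so an 18-unit rise in x_B moves x_E by −1/6 × 18 = −3. E's best response falls — the actions are strategic substitutes.

-3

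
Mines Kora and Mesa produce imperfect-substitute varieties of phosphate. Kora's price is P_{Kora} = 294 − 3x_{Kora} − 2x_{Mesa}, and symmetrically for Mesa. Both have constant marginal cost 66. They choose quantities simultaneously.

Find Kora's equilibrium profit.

2436.75

Mine Kora's profit: π = x_{Kora}(294 − 3x_{Kora} − 2x_{Mesa}) − 66x_{Kora}.
∂π/∂x_{Kora} = 228 − 6x_{Kora} − 2x_{Mesa} = 0 ⇒ x_{Kora} = 38 − (1/3)x_{Mesa}.
By symmetry x_{Mesa} = x_{Kora}; substituting into the reaction function, (4/3)x_{Kora} = 38 and x_{Kora} = 28.5.
P_{Kora} = 294 − 3·28.5 − 2·28.5 = 151.5.
Profit = (151.5 − 66)·28.5 = 2436.75.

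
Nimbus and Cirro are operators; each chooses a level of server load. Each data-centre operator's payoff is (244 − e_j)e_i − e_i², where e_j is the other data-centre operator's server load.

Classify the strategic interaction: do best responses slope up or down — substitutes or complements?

strategic substitutes

Nimbus's payoff is (244 − e_C)e_N − e_N².
∂π/∂e_N = 244 − e_C − 2e_N = 0, so e_N = 122 − 0.5e_C.
The best-response slope de_N/de_C = −0.5 < 0: the reaction function is downward-sloping, so the choices are strategic substitutes.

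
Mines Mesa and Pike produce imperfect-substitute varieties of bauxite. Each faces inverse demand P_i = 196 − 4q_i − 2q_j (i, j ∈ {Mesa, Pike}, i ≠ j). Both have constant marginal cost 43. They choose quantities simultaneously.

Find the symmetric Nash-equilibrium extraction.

Mine Mesa's profit: π = q_{Mesa}(196 − 4q_{Mesa} − 2q_{Pike}) − 43q_{Mesa}.
∂π/∂q_{Mesa} = 153 − 8q_{Mesa} − 2q_{Pike} = 0 ⇒ q_{Mesa} = 19.125 − 0.25q_{Pike}.
Setting q_{Mesa} = q_{Pike} in the reaction function: q_{Mesa} = 19.125 − 0.25q_{Mesa}, so q_{Mesa} = 19.125 / 1.25 = 15.3.

15.3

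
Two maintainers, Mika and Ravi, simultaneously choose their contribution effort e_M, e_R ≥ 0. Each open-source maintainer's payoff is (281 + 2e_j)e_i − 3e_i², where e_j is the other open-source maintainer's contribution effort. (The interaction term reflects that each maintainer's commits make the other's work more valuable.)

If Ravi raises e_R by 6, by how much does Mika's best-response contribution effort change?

Mika's payoff is (281 + 2e_R)e_M − 3e_M².
∂π/∂e_M = 281 + 2e_R − 6e_M = 0, so e_M = 281/6 + (1/3)e_R.
The reaction-function slope is 1/3, so a 6-unit rise in e_R moves e_M by 1/3 × 6 = 2. Mika's best response rises — the actions are strategic complements.

2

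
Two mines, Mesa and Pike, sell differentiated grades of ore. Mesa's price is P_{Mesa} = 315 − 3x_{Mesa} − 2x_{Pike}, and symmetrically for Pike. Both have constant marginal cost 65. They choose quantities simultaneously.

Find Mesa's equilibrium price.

158.75

Mine Mesa's profit: π = x_{Mesa}(315 − 3x_{Mesa} − 2x_{Pike}) − 65x_{Mesa}.
∂π/∂x_{Mesa} = 250 − 6x_{Mesa} − 2x_{Pike} = 0 ⇒ x_{Mesa} = 125/3 − (1/3)x_{Pike}.
Setting x_{Mesa} = x_{Pike} in the reaction function: x_{Mesa} = 125/3 − (1/3)x_{Mesa}, so x_{Mesa} = (125/3) / (4/3) = 31.25.
P_{Mesa} = 315 − 3·31.25 − 2·31.25 = 158.75.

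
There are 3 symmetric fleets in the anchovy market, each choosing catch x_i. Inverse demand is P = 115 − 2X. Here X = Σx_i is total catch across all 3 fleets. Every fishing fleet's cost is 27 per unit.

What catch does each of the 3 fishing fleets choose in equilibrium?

11

A representative fishing fleet's profit is π_i = x_i(115 − 2X) − 27x_i, with X = x_i + Σ_{j≠i} x_j.
First-order condition: 88 − 4x_i − 2Σ_{j≠i} x_j = 0.
With identical fishing fleets, set every x_j = x: then 88 − 4x − 4x = 0, i.e. x = 88/8 = 11.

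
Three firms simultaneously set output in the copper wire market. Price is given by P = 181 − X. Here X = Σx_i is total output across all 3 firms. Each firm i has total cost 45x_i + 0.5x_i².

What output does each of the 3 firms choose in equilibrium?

27.2

A representative firm's profit is π_i = x_i(181 − X) − 45x_i − 0.5x_i², with X = x_i + Σ_{j≠i} x_j.
First-order condition: 136 − 3x_i − Σ_{j≠i} x_j = 0.
With identical firms, set every x_j = x: then 136 − 3x − 2x = 0, i.e. x = 136/5 = 27.2.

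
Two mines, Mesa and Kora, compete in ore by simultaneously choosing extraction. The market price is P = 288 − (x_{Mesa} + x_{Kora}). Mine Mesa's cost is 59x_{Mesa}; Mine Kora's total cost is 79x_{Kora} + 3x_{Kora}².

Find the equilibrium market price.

167.2

Mine Mesa's profit: π = x_{Mesa}(288 − (x_{Mesa} + x_{Kora})) − 59x_{Mesa}.
∂π/∂x_{Mesa} = 229 − 2x_{Mesa} − x_{Kora} = 0, so x_{Mesa} = 114.5 − 0.5x_{Kora}.
For Kora: ∂π/∂x_{Kora} = 209 − 8x_{Kora} − x_{Mesa} = 0 ⇒ x_{Kora} = 26.125 − 0.125x_{Mesa}.
Plugging x_{Kora} into Mesa's best response: x_{Mesa} = 114.5 − 0.5(26.125 − 0.125x_{Mesa}) ⇒ 0.9375x_{Mesa} = 101.4375, so x_{Mesa} = 108.2.
Then x_{Kora} = 26.125 − 0.125·108.2 = 12.6.
Equilibrium price: P = 288 − 120.8 = 167.2.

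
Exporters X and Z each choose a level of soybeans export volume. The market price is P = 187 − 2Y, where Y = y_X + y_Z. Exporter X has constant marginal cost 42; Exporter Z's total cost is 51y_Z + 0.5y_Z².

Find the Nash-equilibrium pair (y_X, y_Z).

Exporter X's profit: π = y_X(187 − 2(y_X + y_Z)) − 42y_X.
∂π/∂y_X = 145 − 4y_X − 2y_Z = 0, so y_X = 36.25 − 0.5y_Z.
For Z: ∂π/∂y_Z = 136 − 5y_Z − 2y_X = 0 ⇒ y_Z = 27.2 − 0.4y_X.
Substituting the second reaction function into the first: y_X = 36.25 − 0.5(27.2 − 0.4y_X), which gives 0.8y_X = 22.65 ⇒ y_X = 28.3125.
Then y_Z = 27.2 − 0.4·28.3125 = 15.875.

28.3125, 15.875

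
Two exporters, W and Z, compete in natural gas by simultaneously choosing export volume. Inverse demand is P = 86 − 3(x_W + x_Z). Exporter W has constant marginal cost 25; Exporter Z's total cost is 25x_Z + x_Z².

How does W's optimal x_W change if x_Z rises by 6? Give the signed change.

-3

Exporter W's profit: π = x_W(86 − 3(x_W + x_Z)) − 25x_W.
∂π/∂x_W = 61 − 6x_W − 3x_Z = 0, so x_W = 61/6 − 0.5x_Z.
The reaction-function slope is −0.5, so a 6-unit rise in x_Z moves x_W by −0.5 × 6 = −3. W's best response falls — the actions are strategic substitutes.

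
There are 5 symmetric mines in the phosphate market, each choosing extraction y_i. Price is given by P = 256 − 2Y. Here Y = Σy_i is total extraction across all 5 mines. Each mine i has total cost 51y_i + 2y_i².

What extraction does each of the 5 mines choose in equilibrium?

12.8125

A representative mine's profit is π_i = y_i(256 − 2Y) − 51y_i − 2y_i², with Y = y_i + Σ_{j≠i} y_j.
First-order condition: 205 − 8y_i − 2Σ_{j≠i} y_j = 0.
In a symmetric equilibrium every mine chooses the same y, so Σ_{j≠i} y_j = 4y. The condition becomes 205 − 16y = 0, giving y = 205/16 = 12.8125.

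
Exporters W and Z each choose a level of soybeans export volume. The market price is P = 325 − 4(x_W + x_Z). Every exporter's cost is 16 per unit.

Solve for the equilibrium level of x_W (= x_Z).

Exporter W's profit: π = x_W(325 − 4(x_W + x_Z)) − 16x_W.
∂π/∂x_W = 309 − 8x_W − 4x_Z = 0, so x_W = 38.625 − 0.5x_Z.
By symmetry x_Z = x_W; substituting into the reaction function, 1.5x_W = 38.625 and x_W = 25.75.

25.75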